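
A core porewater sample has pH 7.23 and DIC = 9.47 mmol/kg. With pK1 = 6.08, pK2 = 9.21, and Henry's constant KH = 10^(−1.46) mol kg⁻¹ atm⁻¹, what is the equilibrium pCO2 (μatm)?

pCO2 = 1.79×10^4 μatm

α₀ = 1 / (1 + K1/[H⁺] + K1K2/[H⁺]²) = 1 / (1 + 10^+1.15 + 10^-0.83)
   = 1 / (1 + 14.125 + 0.14791) = 1/15.273 = 0.06547
[CO2*] = α₀ × DIC = 0.06547 × 9.47 = 0.6200 mmol/kg
pCO2 = [CO2*]/KH = 6.200×10^-4 / 3.467×10^-2 = 1.79×10^4 μatm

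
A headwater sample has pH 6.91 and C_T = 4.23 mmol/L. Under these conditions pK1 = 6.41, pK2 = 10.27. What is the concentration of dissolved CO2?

α₀ = 1 / (1 + K1/[H⁺] + K1K2/[H⁺]²) = 1 / (1 + 10^+0.50 + 10^-2.86)
   = 1 / (1 + 3.1623 + 0.0013804) = 1/4.1637 = 0.2402
[CO2*] = α₀ × DIC = 0.2402 × 4.23 = 1.02 mmol/L

[CO2*] = 1.02 mmol/L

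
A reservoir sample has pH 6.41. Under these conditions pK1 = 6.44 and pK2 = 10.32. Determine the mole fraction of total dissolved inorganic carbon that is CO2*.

α₀ = 1 / (1 + K1/[H⁺] + K1K2/[H⁺]²) = 1 / (1 + 10^-0.03 + 10^-3.94)
   = 1 / (1 + 0.93325 + 0.00011482) = 1/1.9334 = 0.5172

α₀ = 0.517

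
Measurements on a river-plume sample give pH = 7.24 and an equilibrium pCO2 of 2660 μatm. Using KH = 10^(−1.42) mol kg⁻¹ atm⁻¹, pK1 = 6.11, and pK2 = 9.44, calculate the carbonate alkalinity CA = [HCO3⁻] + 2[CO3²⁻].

CA = 1.38 mmol/kg

[CO2*] = KH · pCO2 = 10^(−1.42) × 2660×10^-6 = 1.011×10^-4 mol/kg
α₀ = 1/(1 + K1/[H⁺] + K1K2/[H⁺]²) = 1/(1 + 10^+1.13 + 10^-1.07) = 0.06861
DIC = [CO2*]/α₀ = 1.011×10^-4 / 0.06861 = 1.474 mmol/kg
CA = (α₁ + 2α₂)·DIC = (0.9255 + 2×0.005840) × 1.474 = 1.38 mmol/kg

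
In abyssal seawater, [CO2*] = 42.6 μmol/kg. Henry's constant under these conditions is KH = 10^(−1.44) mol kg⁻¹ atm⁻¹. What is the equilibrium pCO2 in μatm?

KH = 10^(−1.44) = 3.631×10^-2 mol kg⁻¹ atm⁻¹
pCO2 = [CO2*]/KH = 42.6×10^-6 / 3.631×10^-2 = 1.17×10^-3 atm = 1170 μatm

pCO2 = 1170 μatm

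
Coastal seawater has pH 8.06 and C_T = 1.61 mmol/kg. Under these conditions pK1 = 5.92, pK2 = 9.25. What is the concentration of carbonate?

α₂ = 1 / (1 + [H⁺]/K2 + [H⁺]²/(K1K2)) = 1 / (1 + 10^+1.19 + 10^-0.95)
   = 1 / (1 + 15.488 + 0.11220) = 1/16.600 = 0.06024
[CO3²⁻] = α₂ × DIC = 0.06024 × 1.61 = 0.0970 mmol/kg

[CO3²⁻] = 0.0970 mmol/kg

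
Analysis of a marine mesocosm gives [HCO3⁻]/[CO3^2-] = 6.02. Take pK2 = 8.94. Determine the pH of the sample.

pH = 8.16

From K2 = [H⁺][CO3^2-]/[HCO3⁻]:  pH = pK2 − log₁₀([HCO3⁻]/[CO3^2-])
log₁₀(6.02) = +0.780
pH = 8.94 − (+0.780) = 8.16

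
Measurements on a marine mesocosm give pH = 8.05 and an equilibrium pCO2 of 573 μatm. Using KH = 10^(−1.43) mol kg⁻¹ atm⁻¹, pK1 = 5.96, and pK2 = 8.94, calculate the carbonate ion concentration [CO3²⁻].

[CO3²⁻] = 0.337 mmol/kg

[CO2*] = KH · pCO2 = 10^(−1.43) × 573×10^-6 = 2.129×10^-5 mol/kg
α₀ = 1/(1 + K1/[H⁺] + K1K2/[H⁺]²) = 1/(1 + 10^+2.09 + 10^+1.20) = 0.007149
DIC = [CO2*]/α₀ = 2.129×10^-5 / 0.007149 = 2.978 mmol/kg
[CO3²⁻] = α₂·DIC; α₂ = 0.1133, so [CO3²⁻] = 0.1133 × 2.978 = 0.337 mmol/kg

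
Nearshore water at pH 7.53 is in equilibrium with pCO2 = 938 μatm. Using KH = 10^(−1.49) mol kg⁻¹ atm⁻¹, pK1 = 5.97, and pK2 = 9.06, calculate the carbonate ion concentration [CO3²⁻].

[CO2*] = KH · pCO2 = 10^(−1.49) × 938×10^-6 = 3.035×10^-5 mol/kg
α₀ = 1/(1 + K1/[H⁺] + K1K2/[H⁺]²) = 1/(1 + 10^+1.56 + 10^+0.03) = 0.02606
DIC = [CO2*]/α₀ = 3.035×10^-5 / 0.02606 = 1.165 mmol/kg
[CO3²⁻] = α₂·DIC; α₂ = 0.02792, so [CO3²⁻] = 0.02792 × 1.165 = 0.0325 mmol/kg

[CO3²⁻] = 0.0325 mmol/kg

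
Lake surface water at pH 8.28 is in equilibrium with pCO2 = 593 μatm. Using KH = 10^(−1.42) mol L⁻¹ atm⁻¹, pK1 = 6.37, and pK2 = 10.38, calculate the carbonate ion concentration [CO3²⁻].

[CO2*] = KH · pCO2 = 10^(−1.42) × 593×10^-6 = 2.255×10^-5 mol/L
α₀ = 1/(1 + K1/[H⁺] + K1K2/[H⁺]²) = 1/(1 + 10^+1.91 + 10^-0.19) = 0.01206
DIC = [CO2*]/α₀ = 2.255×10^-5 / 0.01206 = 1.870 mmol/L
[CO3²⁻] = α₂·DIC; α₂ = 0.007786, so [CO3²⁻] = 0.007786 × 1.870 = 0.0146 mmol/L = 14.6 μmol/L

[CO3²⁻] = 14.6 μmol/L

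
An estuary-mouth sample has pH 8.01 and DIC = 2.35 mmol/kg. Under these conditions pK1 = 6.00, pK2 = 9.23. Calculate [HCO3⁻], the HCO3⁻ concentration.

[HCO3⁻] = 2.20 mmol/kg

α₁ = 1 / (1 + [H⁺]/K1 + K2/[H⁺]) = 1 / (1 + 10^-2.01 + 10^-1.22)
   = 1 / (1 + 0.0097724 + 0.060256) = 1/1.0700 = 0.9346
[HCO3⁻] = α₁ × DIC = 0.9346 × 2.35 = 2.20 mmol/kg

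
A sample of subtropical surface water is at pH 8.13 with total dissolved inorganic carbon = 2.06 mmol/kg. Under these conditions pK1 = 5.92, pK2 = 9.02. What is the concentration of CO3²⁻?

[CO3²⁻] = 0.234 mmol/kg

α₂ = 1 / (1 + [H⁺]/K2 + [H⁺]²/(K1K2)) = 1 / (1 + 10^+0.89 + 10^-1.32)
   = 1 / (1 + 7.7625 + 0.047863) = 1/8.8103 = 0.1135
[CO3²⁻] = α₂ × DIC = 0.1135 × 2.06 = 0.234 mmol/kg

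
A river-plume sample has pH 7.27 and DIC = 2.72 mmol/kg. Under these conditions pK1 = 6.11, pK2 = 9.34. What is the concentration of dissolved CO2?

α₀ = 1 / (1 + K1/[H⁺] + K1K2/[H⁺]²) = 1 / (1 + 10^+1.16 + 10^-0.91)
   = 1 / (1 + 14.454 + 0.12303) = 1/15.577 = 0.06420
[CO2*] = α₀ × DIC = 0.06420 × 2.72 = 0.175 mmol/kg

[CO2*] = 0.175 mmol/kg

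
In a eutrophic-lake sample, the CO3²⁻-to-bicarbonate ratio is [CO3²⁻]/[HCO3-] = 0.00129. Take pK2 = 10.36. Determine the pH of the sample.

pH = 7.47

From K2 = [H⁺][CO3²⁻]/[HCO3-]:  pH = pK2 + log₁₀([CO3²⁻]/[HCO3-])
log₁₀(0.00129) = -2.889
pH = 10.36 + (-2.889) = 7.47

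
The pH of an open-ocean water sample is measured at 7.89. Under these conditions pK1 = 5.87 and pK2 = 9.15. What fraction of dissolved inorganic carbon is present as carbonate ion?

α₂ = 1 / (1 + [H⁺]/K2 + [H⁺]²/(K1K2)) = 1 / (1 + 10^+1.26 + 10^-0.76)
   = 1 / (1 + 18.197 + 0.17378) = 1/19.371 = 0.05162

α₂ = 0.0516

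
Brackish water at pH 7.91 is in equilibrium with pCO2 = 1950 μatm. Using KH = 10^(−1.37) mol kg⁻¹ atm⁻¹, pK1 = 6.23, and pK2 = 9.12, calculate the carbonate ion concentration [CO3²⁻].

[CO2*] = KH · pCO2 = 10^(−1.37) × 1950×10^-6 = 8.318×10^-5 mol/kg
α₀ = 1/(1 + K1/[H⁺] + K1K2/[H⁺]²) = 1/(1 + 10^+1.68 + 10^+0.47) = 0.01930
DIC = [CO2*]/α₀ = 8.318×10^-5 / 0.01930 = 4.310 mmol/kg
[CO3²⁻] = α₂·DIC; α₂ = 0.05696, so [CO3²⁻] = 0.05696 × 4.310 = 0.245 mmol/kg

[CO3²⁻] = 0.245 mmol/kg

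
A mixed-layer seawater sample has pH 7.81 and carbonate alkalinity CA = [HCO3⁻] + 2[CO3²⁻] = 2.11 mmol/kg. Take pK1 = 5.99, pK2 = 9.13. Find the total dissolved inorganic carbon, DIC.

DIC = 2.05 mmol/kg

CA = [HCO3⁻] + 2[CO3²⁻] = (α₁ + 2α₂)·DIC
At pH 7.81: [H⁺]/K1 = 10^-1.82 = 0.015136, K2/[H⁺] = 10^-1.32 = 0.047863
α₁ = 1/(1 + 0.015136 + 0.047863) = 1/1.0630 = 0.9407; α₂ = α₁·K2/[H⁺] = 0.04503
α₁ + 2α₂ = 1.0308
DIC = CA / (α₁ + 2α₂) = 2.11 / 1.0308 = 2.05 mmol/kg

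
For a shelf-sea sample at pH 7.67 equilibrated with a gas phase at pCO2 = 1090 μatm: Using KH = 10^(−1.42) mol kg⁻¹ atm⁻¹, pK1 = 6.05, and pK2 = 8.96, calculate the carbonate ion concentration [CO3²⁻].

[CO2*] = KH · pCO2 = 10^(−1.42) × 1090×10^-6 = 4.144×10^-5 mol/kg
α₀ = 1/(1 + K1/[H⁺] + K1K2/[H⁺]²) = 1/(1 + 10^+1.62 + 10^+0.33) = 0.02231
DIC = [CO2*]/α₀ = 4.144×10^-5 / 0.02231 = 1.858 mmol/kg
[CO3²⁻] = α₂·DIC; α₂ = 0.04770, so [CO3²⁻] = 0.04770 × 1.858 = 0.0886 mmol/kg

[CO3²⁻] = 0.0886 mmol/kg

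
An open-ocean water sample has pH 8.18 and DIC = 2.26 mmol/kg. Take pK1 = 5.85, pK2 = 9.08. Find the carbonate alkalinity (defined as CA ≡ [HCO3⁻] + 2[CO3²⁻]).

CA = 2.50 mmol/kg

CA = [HCO3⁻] + 2[CO3²⁻] = (α₁ + 2α₂)·DIC
At pH 8.18: [H⁺]/K1 = 10^-2.33 = 0.0046774, K2/[H⁺] = 10^-0.90 = 0.12589
α₁ = 1/(1 + 0.0046774 + 0.12589) = 1/1.1306 = 0.8845; α₂ = α₁·K2/[H⁺] = 0.1114
α₁ + 2α₂ = 1.1072
CA = 1.1072 × 2.26 = 2.50 mmol/kg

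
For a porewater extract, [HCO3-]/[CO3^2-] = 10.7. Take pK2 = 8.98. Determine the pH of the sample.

From K2 = [H⁺][CO3^2-]/[HCO3-]:  pH = pK2 − log₁₀([HCO3-]/[CO3^2-])
log₁₀(10.7) = +1.029
pH = 8.98 − (+1.029) = 7.95

pH = 7.95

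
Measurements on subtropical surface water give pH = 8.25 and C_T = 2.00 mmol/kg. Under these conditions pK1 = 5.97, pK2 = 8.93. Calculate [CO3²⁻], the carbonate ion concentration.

α₂ = 1 / (1 + [H⁺]/K2 + [H⁺]²/(K1K2)) = 1 / (1 + 10^+0.68 + 10^-1.60)
   = 1 / (1 + 4.7863 + 0.025119) = 1/5.8114 = 0.1721
[CO3²⁻] = α₂ × DIC = 0.1721 × 2.00 = 0.344 mmol/kg

[CO3²⁻] = 0.344 mmol/kg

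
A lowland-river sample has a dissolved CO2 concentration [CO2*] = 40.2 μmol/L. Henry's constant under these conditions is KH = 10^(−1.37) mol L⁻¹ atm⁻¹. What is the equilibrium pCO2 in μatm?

KH = 10^(−1.37) = 4.266×10^-2 mol L⁻¹ atm⁻¹
pCO2 = [CO2*]/KH = 40.2×10^-6 / 4.266×10^-2 = 9.42×10^-4 atm = 942 μatm

pCO2 = 942 μatm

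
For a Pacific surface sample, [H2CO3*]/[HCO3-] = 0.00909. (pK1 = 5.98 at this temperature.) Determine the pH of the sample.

pH = 8.02

From K1 = [H⁺][HCO3-]/[H2CO3*]:  pH = pK1 − log₁₀([H2CO3*]/[HCO3-])
log₁₀(0.00909) = -2.041
pH = 5.98 − (-2.041) = 8.02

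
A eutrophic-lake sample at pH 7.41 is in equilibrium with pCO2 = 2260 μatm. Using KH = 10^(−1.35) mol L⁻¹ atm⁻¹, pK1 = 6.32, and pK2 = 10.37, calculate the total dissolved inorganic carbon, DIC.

DIC = 1.34 mmol/L

[CO2*] = KH · pCO2 = 10^(−1.35) × 2260×10^-6 = 1.010×10^-4 mol/L
α₀ = 1/(1 + K1/[H⁺] + K1K2/[H⁺]²) = 1/(1 + 10^+1.09 + 10^-1.87) = 0.07510
DIC = [CO2*]/α₀ = 1.010×10^-4 / 0.07510 = 1.34 mmol/L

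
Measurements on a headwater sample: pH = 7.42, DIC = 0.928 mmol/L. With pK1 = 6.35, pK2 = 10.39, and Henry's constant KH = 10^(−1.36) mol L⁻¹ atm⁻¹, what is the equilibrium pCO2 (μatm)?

α₀ = 1 / (1 + K1/[H⁺] + K1K2/[H⁺]²) = 1 / (1 + 10^+1.07 + 10^-1.90)
   = 1 / (1 + 11.749 + 0.012589) = 1/12.762 = 0.07836
[CO2*] = α₀ × DIC = 0.07836 × 0.928 = 0.07272 mmol/L
pCO2 = [CO2*]/KH = 7.272×10^-5 / 4.365×10^-2 = 1670 μatm

pCO2 = 1670 μatm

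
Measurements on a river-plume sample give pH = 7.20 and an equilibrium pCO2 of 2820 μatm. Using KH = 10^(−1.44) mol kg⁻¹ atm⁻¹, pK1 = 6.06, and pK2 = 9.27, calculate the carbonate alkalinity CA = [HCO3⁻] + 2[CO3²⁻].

CA = 1.44 mmol/kg

[CO2*] = KH · pCO2 = 10^(−1.44) × 2820×10^-6 = 1.024×10^-4 mol/kg
α₀ = 1/(1 + K1/[H⁺] + K1K2/[H⁺]²) = 1/(1 + 10^+1.14 + 10^-0.93) = 0.06702
DIC = [CO2*]/α₀ = 1.024×10^-4 / 0.06702 = 1.528 mmol/kg
CA = (α₁ + 2α₂)·DIC = (0.9251 + 2×0.007874) × 1.528 = 1.44 mmol/kg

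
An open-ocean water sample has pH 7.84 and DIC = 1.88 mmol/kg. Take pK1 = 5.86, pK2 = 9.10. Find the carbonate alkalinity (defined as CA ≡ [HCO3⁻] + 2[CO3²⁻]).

CA = 1.96 mmol/kg

CA = [HCO3⁻] + 2[CO3²⁻] = (α₁ + 2α₂)·DIC
At pH 7.84: [H⁺]/K1 = 10^-1.98 = 0.010471, K2/[H⁺] = 10^-1.26 = 0.054954
α₁ = 1/(1 + 0.010471 + 0.054954) = 1/1.0654 = 0.9386; α₂ = α₁·K2/[H⁺] = 0.05158
α₁ + 2α₂ = 1.0418
CA = 1.0418 × 1.88 = 1.96 mmol/kg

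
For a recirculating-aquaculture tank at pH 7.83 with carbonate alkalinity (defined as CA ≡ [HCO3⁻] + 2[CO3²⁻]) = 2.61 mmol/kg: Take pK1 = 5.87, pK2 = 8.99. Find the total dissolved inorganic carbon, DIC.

DIC = 2.48 mmol/kg

CA = [HCO3⁻] + 2[CO3²⁻] = (α₁ + 2α₂)·DIC
At pH 7.83: [H⁺]/K1 = 10^-1.96 = 0.010965, K2/[H⁺] = 10^-1.16 = 0.069183
α₁ = 1/(1 + 0.010965 + 0.069183) = 1/1.0801 = 0.9258; α₂ = α₁·K2/[H⁺] = 0.06405
α₁ + 2α₂ = 1.0539
DIC = CA / (α₁ + 2α₂) = 2.61 / 1.0539 = 2.48 mmol/kg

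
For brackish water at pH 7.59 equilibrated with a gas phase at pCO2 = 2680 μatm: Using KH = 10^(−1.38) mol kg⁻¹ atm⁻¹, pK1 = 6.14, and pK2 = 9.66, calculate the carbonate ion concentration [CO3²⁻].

[CO3²⁻] = 0.0268 mmol/kg

[CO2*] = KH · pCO2 = 10^(−1.38) × 2680×10^-6 = 1.117×10^-4 mol/kg
α₀ = 1/(1 + K1/[H⁺] + K1K2/[H⁺]²) = 1/(1 + 10^+1.45 + 10^-0.62) = 0.03399
DIC = [CO2*]/α₀ = 1.117×10^-4 / 0.03399 = 3.287 mmol/kg
[CO3²⁻] = α₂·DIC; α₂ = 0.008153, so [CO3²⁻] = 0.008153 × 3.287 = 0.0268 mmol/kg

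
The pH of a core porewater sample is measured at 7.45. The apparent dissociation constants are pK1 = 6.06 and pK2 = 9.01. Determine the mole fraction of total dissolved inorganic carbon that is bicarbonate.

α₁ = 1 / (1 + [H⁺]/K1 + K2/[H⁺]) = 1 / (1 + 10^-1.39 + 10^-1.56)
   = 1 / (1 + 0.040738 + 0.027542) = 1/1.0683 = 0.9361

α₁ = 0.936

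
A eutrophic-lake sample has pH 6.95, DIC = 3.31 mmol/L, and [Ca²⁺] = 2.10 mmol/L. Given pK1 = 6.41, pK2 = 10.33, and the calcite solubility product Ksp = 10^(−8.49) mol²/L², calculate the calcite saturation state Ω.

α₂ = 1 / (1 + [H⁺]/K2 + [H⁺]²/(K1K2)) = 1 / (1 + 10^+3.38 + 10^+2.84)
   = 1 / (1 + 2398.8 + 691.83) = 1/3091.7 = 0.0003235
[CO3²⁻] = α₂ × DIC = 0.0003235 × 3.31 = 0.001071 mmol/L = 1.071 μmol/L
Ksp = 10^(−8.49) = 3.236×10^-9
Ω = [Ca²⁺][CO3²⁻]/Ksp = (2.10×10^-3)(1.071×10^-6) / 3.236×10^-9 = 0.695

Ω = 0.695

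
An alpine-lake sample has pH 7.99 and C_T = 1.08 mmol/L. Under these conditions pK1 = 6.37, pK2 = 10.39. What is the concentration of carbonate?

α₂ = 1 / (1 + [H⁺]/K2 + [H⁺]²/(K1K2)) = 1 / (1 + 10^+2.40 + 10^+0.78)
   = 1 / (1 + 251.19 + 6.0256) = 1/258.21 = 0.003873
[CO3²⁻] = α₂ × DIC = 0.003873 × 1.08 = 0.00418 mmol/L = 4.18 μmol/L

[CO3²⁻] = 4.18 μmol/L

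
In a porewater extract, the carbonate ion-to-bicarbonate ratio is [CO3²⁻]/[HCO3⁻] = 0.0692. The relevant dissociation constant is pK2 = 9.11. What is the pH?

From K2 = [H⁺][CO3²⁻]/[HCO3⁻]:  pH = pK2 + log₁₀([CO3²⁻]/[HCO3⁻])
log₁₀(0.0692) = -1.160
pH = 9.11 + (-1.160) = 7.95

pH = 7.95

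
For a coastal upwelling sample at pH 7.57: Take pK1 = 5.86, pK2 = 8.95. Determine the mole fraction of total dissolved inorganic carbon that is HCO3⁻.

α₁ = 1 / (1 + [H⁺]/K1 + K2/[H⁺]) = 1 / (1 + 10^-1.71 + 10^-1.38)
   = 1 / (1 + 0.019498 + 0.041687) = 1/1.0612 = 0.9423

α₁ = 0.942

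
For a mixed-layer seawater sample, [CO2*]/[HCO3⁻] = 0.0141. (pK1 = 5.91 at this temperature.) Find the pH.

From K1 = [H⁺][HCO3⁻]/[CO2*]:  pH = pK1 − log₁₀([CO2*]/[HCO3⁻])
log₁₀(0.0141) = -1.851
pH = 5.91 − (-1.851) = 7.76

pH = 7.76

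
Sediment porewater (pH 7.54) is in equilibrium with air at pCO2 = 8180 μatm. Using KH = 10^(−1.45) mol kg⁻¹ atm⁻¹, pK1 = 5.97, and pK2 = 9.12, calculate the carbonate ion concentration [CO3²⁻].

[CO3²⁻] = 0.284 mmol/kg

[CO2*] = KH · pCO2 = 10^(−1.45) × 8180×10^-6 = 2.902×10^-4 mol/kg
α₀ = 1/(1 + K1/[H⁺] + K1K2/[H⁺]²) = 1/(1 + 10^+1.57 + 10^-0.01) = 0.02556
DIC = [CO2*]/α₀ = 2.902×10^-4 / 0.02556 = 11.36 mmol/kg
[CO3²⁻] = α₂·DIC; α₂ = 0.02497, so [CO3²⁻] = 0.02497 × 11.36 = 0.284 mmol/kg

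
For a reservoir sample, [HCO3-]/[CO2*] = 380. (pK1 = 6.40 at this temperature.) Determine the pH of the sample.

pH = 8.98

From K1 = [H⁺][HCO3-]/[CO2*]:  pH = pK1 + log₁₀([HCO3-]/[CO2*])
log₁₀(380) = +2.580
pH = 6.40 + (+2.580) = 8.98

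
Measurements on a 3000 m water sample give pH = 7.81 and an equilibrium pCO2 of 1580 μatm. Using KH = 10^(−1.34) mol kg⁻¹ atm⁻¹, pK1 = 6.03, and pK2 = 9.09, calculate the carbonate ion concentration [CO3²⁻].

[CO2*] = KH · pCO2 = 10^(−1.34) × 1580×10^-6 = 7.222×10^-5 mol/kg
α₀ = 1/(1 + K1/[H⁺] + K1K2/[H⁺]²) = 1/(1 + 10^+1.78 + 10^+0.50) = 0.01552
DIC = [CO2*]/α₀ = 7.222×10^-5 / 0.01552 = 4.652 mmol/kg
[CO3²⁻] = α₂·DIC; α₂ = 0.04909, so [CO3²⁻] = 0.04909 × 4.652 = 0.228 mmol/kg

[CO3²⁻] = 0.228 mmol/kg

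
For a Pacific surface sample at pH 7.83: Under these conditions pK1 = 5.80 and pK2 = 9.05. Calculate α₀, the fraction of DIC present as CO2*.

α₀ = 0.00873

α₀ = 1 / (1 + K1/[H⁺] + K1K2/[H⁺]²) = 1 / (1 + 10^+2.03 + 10^+0.81)
   = 1 / (1 + 107.15 + 6.4565) = 1/114.61 = 0.008725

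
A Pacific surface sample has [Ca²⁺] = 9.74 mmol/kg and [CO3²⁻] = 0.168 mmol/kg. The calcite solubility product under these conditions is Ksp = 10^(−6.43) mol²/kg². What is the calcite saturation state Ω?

Ω = 4.40

Ksp = 10^(−6.43) = 3.715×10^-7
Ω = [Ca²⁺][CO3²⁻]/Ksp = (9.74×10^-3)(0.168×10^-3) / 3.715×10^-7 = 4.40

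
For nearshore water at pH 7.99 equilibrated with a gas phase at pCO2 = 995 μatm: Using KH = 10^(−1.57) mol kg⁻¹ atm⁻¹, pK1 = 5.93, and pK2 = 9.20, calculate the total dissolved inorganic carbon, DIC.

DIC = 3.29 mmol/kg

[CO2*] = KH · pCO2 = 10^(−1.57) × 995×10^-6 = 2.678×10^-5 mol/kg
α₀ = 1/(1 + K1/[H⁺] + K1K2/[H⁺]²) = 1/(1 + 10^+2.06 + 10^+0.85) = 0.008137
DIC = [CO2*]/α₀ = 2.678×10^-5 / 0.008137 = 3.29 mmol/kg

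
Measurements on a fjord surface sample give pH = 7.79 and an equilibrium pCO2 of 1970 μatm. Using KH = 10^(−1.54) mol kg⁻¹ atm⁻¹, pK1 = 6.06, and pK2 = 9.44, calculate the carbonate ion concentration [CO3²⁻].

[CO2*] = KH · pCO2 = 10^(−1.54) × 1970×10^-6 = 5.682×10^-5 mol/kg
α₀ = 1/(1 + K1/[H⁺] + K1K2/[H⁺]²) = 1/(1 + 10^+1.73 + 10^+0.08) = 0.01789
DIC = [CO2*]/α₀ = 5.682×10^-5 / 0.01789 = 3.176 mmol/kg
[CO3²⁻] = α₂·DIC; α₂ = 0.02151, so [CO3²⁻] = 0.02151 × 3.176 = 0.0683 mmol/kg

[CO3²⁻] = 0.0683 mmol/kg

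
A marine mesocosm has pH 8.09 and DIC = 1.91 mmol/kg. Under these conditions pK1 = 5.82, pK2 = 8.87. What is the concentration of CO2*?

[CO2*] = 8.76 μmol/kg

α₀ = 1 / (1 + K1/[H⁺] + K1K2/[H⁺]²) = 1 / (1 + 10^+2.27 + 10^+1.49)
   = 1 / (1 + 186.21 + 30.903) = 1/218.11 = 0.004585
[CO2*] = α₀ × DIC = 0.004585 × 1.91 = 0.00876 mmol/kg = 8.76 μmol/kg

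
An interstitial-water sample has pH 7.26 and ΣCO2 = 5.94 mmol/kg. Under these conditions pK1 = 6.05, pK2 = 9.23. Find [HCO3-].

α₁ = 1 / (1 + [H⁺]/K1 + K2/[H⁺]) = 1 / (1 + 10^-1.21 + 10^-1.97)
   = 1 / (1 + 0.061660 + 0.010715) = 1/1.0724 = 0.9325
[HCO3⁻] = α₁ × DIC = 0.9325 × 5.94 = 5.54 mmol/kg

[HCO3⁻] = 5.54 mmol/kg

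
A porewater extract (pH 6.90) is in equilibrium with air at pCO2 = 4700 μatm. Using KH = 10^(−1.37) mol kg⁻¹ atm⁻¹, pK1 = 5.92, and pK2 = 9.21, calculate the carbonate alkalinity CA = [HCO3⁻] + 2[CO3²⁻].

[CO2*] = KH · pCO2 = 10^(−1.37) × 4700×10^-6 = 2.005×10^-4 mol/kg
α₀ = 1/(1 + K1/[H⁺] + K1K2/[H⁺]²) = 1/(1 + 10^+0.98 + 10^-1.33) = 0.09437
DIC = [CO2*]/α₀ = 2.005×10^-4 / 0.09437 = 2.125 mmol/kg
CA = (α₁ + 2α₂)·DIC = (0.9012 + 2×0.004414) × 2.125 = 1.93 mmol/kg

CA = 1.93 mmol/kg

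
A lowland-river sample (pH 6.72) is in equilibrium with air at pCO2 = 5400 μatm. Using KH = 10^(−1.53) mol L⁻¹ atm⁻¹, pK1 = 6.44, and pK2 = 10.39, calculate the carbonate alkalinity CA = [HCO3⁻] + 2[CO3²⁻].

[CO2*] = KH · pCO2 = 10^(−1.53) × 5400×10^-6 = 1.594×10^-4 mol/L
α₀ = 1/(1 + K1/[H⁺] + K1K2/[H⁺]²) = 1/(1 + 10^+0.28 + 10^-3.39) = 0.3441
DIC = [CO2*]/α₀ = 1.594×10^-4 / 0.3441 = 0.4631 mmol/L
CA = (α₁ + 2α₂)·DIC = (0.6557 + 2×0.0001402) × 0.4631 = 0.304 mmol/L

CA = 0.304 mmol/L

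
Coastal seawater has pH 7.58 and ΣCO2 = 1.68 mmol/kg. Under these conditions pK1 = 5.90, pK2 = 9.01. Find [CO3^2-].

[CO3²⁻] = 0.0590 mmol/kg

α₂ = 1 / (1 + [H⁺]/K2 + [H⁺]²/(K1K2)) = 1 / (1 + 10^+1.43 + 10^-0.25)
   = 1 / (1 + 26.915 + 0.56234) = 1/28.478 = 0.03512
[CO3²⁻] = α₂ × DIC = 0.03512 × 1.68 = 0.0590 mmol/kg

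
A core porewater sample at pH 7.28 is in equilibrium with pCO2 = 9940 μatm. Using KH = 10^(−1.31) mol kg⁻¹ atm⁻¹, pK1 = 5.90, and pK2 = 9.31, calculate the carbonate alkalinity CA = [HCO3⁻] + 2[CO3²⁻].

[CO2*] = KH · pCO2 = 10^(−1.31) × 9940×10^-6 = 4.868×10^-4 mol/kg
α₀ = 1/(1 + K1/[H⁺] + K1K2/[H⁺]²) = 1/(1 + 10^+1.38 + 10^-0.65) = 0.03966
DIC = [CO2*]/α₀ = 4.868×10^-4 / 0.03966 = 12.27 mmol/kg
CA = (α₁ + 2α₂)·DIC = (0.9515 + 2×0.008880) × 12.27 = 11.9 mmol/kg

CA = 11.9 mmol/kg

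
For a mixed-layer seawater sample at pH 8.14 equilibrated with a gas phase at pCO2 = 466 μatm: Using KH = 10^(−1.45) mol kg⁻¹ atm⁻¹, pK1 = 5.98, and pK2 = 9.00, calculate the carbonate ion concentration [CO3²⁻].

[CO2*] = KH · pCO2 = 10^(−1.45) × 466×10^-6 = 1.653×10^-5 mol/kg
α₀ = 1/(1 + K1/[H⁺] + K1K2/[H⁺]²) = 1/(1 + 10^+2.16 + 10^+1.30) = 0.006042
DIC = [CO2*]/α₀ = 1.653×10^-5 / 0.006042 = 2.736 mmol/kg
[CO3²⁻] = α₂·DIC; α₂ = 0.1206, so [CO3²⁻] = 0.1206 × 2.736 = 0.330 mmol/kg

[CO3²⁻] = 0.330 mmol/kg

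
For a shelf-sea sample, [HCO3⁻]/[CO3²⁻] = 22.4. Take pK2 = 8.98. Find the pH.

pH = 7.63

From K2 = [H⁺][CO3²⁻]/[HCO3⁻]:  pH = pK2 − log₁₀([HCO3⁻]/[CO3²⁻])
log₁₀(22.4) = +1.350
pH = 8.98 − (+1.350) = 7.63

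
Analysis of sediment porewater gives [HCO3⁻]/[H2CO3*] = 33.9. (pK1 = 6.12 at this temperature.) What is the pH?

From K1 = [H⁺][HCO3⁻]/[H2CO3*]:  pH = pK1 + log₁₀([HCO3⁻]/[H2CO3*])
log₁₀(33.9) = +1.530
pH = 6.12 + (+1.530) = 7.65

pH = 7.65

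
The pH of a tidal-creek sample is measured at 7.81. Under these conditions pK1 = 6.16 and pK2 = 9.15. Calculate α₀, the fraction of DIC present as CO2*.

α₀ = 0.0210

α₀ = 1 / (1 + K1/[H⁺] + K1K2/[H⁺]²) = 1 / (1 + 10^+1.65 + 10^+0.31)
   = 1 / (1 + 44.668 + 2.0417) = 1/47.710 = 0.02096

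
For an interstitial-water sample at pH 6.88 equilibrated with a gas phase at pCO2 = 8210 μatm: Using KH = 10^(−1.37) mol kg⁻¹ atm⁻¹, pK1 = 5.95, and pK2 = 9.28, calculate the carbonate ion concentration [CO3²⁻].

[CO2*] = KH · pCO2 = 10^(−1.37) × 8210×10^-6 = 3.502×10^-4 mol/kg
α₀ = 1/(1 + K1/[H⁺] + K1K2/[H⁺]²) = 1/(1 + 10^+0.93 + 10^-1.47) = 0.1048
DIC = [CO2*]/α₀ = 3.502×10^-4 / 0.1048 = 3.343 mmol/kg
[CO3²⁻] = α₂·DIC; α₂ = 0.003550, so [CO3²⁻] = 0.003550 × 3.343 = 0.0119 mmol/kg = 11.9 μmol/kg

[CO3²⁻] = 11.9 μmol/kg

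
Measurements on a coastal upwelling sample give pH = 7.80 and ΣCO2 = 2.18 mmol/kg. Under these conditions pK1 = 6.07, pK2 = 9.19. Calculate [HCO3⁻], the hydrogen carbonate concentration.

[HCO3⁻] = 2.06 mmol/kg

α₁ = 1 / (1 + [H⁺]/K1 + K2/[H⁺]) = 1 / (1 + 10^-1.73 + 10^-1.39)
   = 1 / (1 + 0.018621 + 0.040738) = 1/1.0594 = 0.9440
[HCO3⁻] = α₁ × DIC = 0.9440 × 2.18 = 2.06 mmol/kg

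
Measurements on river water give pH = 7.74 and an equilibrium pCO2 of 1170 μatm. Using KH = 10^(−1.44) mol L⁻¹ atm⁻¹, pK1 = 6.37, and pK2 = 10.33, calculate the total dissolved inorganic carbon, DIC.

DIC = 1.04 mmol/L

[CO2*] = KH · pCO2 = 10^(−1.44) × 1170×10^-6 = 4.248×10^-5 mol/L
α₀ = 1/(1 + K1/[H⁺] + K1K2/[H⁺]²) = 1/(1 + 10^+1.37 + 10^-1.22) = 0.04081
DIC = [CO2*]/α₀ = 4.248×10^-5 / 0.04081 = 1.04 mmol/L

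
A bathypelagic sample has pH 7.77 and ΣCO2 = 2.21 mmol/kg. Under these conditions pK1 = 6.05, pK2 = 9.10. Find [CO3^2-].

[CO3²⁻] = 0.0970 mmol/kg

α₂ = 1 / (1 + [H⁺]/K2 + [H⁺]²/(K1K2)) = 1 / (1 + 10^+1.33 + 10^-0.39)
   = 1 / (1 + 21.380 + 0.40738) = 1/22.787 = 0.04388
[CO3²⁻] = α₂ × DIC = 0.04388 × 2.21 = 0.0970 mmol/kg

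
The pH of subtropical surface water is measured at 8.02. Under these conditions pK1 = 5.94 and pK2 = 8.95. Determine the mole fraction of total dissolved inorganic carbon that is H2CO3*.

α₀ = 1 / (1 + K1/[H⁺] + K1K2/[H⁺]²) = 1 / (1 + 10^+2.08 + 10^+1.15)
   = 1 / (1 + 120.23 + 14.125) = 1/135.35 = 0.007388

α₀ = 0.00739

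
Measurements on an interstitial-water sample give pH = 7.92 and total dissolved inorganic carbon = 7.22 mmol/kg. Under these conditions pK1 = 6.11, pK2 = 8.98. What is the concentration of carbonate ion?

α₂ = 1 / (1 + [H⁺]/K2 + [H⁺]²/(K1K2)) = 1 / (1 + 10^+1.06 + 10^-0.75)
   = 1 / (1 + 11.482 + 0.17783) = 1/12.659 = 0.07899
[CO3²⁻] = α₂ × DIC = 0.07899 × 7.22 = 0.570 mmol/kg

[CO3²⁻] = 0.570 mmol/kg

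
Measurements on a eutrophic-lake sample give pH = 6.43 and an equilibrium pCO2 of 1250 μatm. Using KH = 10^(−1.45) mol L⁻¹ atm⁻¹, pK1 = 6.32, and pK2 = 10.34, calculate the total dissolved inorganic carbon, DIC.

DIC = 0.101 mmol/L

[CO2*] = KH · pCO2 = 10^(−1.45) × 1250×10^-6 = 4.435×10^-5 mol/L
α₀ = 1/(1 + K1/[H⁺] + K1K2/[H⁺]²) = 1/(1 + 10^+0.11 + 10^-3.80) = 0.4370
DIC = [CO2*]/α₀ = 4.435×10^-5 / 0.4370 = 0.101 mmol/L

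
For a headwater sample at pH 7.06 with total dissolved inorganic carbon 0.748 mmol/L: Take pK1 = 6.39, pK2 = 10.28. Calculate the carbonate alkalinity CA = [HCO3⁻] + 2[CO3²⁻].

CA = [HCO3⁻] + 2[CO3²⁻] = (α₁ + 2α₂)·DIC
At pH 7.06: [H⁺]/K1 = 10^-0.67 = 0.21380, K2/[H⁺] = 10^-3.22 = 0.00060256
α₁ = 1/(1 + 0.21380 + 0.00060256) = 1/1.2144 = 0.8235; α₂ = α₁·K2/[H⁺] = 0.0004962
α₁ + 2α₂ = 0.8244
CA = 0.8244 × 0.748 = 0.617 mmol/L

CA = 0.617 mmol/L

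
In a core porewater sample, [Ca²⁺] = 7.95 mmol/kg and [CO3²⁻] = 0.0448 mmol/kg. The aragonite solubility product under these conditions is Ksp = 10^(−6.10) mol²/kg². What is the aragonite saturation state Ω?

Ω = 0.448

Ksp = 10^(−6.10) = 7.943×10^-7
Ω = [Ca²⁺][CO3²⁻]/Ksp = (7.95×10^-3)(0.0448×10^-3) / 7.943×10^-7 = 0.448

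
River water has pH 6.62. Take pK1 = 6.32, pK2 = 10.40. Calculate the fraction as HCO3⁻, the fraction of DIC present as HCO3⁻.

α₁ = 1 / (1 + [H⁺]/K1 + K2/[H⁺]) = 1 / (1 + 10^-0.30 + 10^-3.78)
   = 1 / (1 + 0.50119 + 0.00016596) = 1/1.5014 = 0.6661

α₁ = 0.666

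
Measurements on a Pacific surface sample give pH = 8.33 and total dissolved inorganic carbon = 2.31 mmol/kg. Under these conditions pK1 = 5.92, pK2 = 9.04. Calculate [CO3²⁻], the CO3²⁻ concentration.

α₂ = 1 / (1 + [H⁺]/K2 + [H⁺]²/(K1K2)) = 1 / (1 + 10^+0.71 + 10^-1.70)
   = 1 / (1 + 5.1286 + 0.019953) = 1/6.1486 = 0.1626
[CO3²⁻] = α₂ × DIC = 0.1626 × 2.31 = 0.376 mmol/kg

[CO3²⁻] = 0.376 mmol/kg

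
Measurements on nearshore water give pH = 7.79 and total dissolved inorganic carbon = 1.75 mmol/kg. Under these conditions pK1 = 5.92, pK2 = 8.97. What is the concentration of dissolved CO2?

[CO2*] = 0.0219 mmol/kg

α₀ = 1 / (1 + K1/[H⁺] + K1K2/[H⁺]²) = 1 / (1 + 10^+1.87 + 10^+0.69)
   = 1 / (1 + 74.131 + 4.8978) = 1/80.029 = 0.01250
[CO2*] = α₀ × DIC = 0.01250 × 1.75 = 0.0219 mmol/kg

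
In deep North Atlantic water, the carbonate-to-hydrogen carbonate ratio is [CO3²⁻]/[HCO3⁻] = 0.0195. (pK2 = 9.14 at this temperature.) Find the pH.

pH = 7.43

From K2 = [H⁺][CO3²⁻]/[HCO3⁻]:  pH = pK2 + log₁₀([CO3²⁻]/[HCO3⁻])
log₁₀(0.0195) = -1.710
pH = 9.14 + (-1.710) = 7.43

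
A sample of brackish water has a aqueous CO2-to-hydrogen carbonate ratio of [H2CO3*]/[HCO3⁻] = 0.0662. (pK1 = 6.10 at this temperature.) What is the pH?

pH = 7.28

From K1 = [H⁺][HCO3⁻]/[H2CO3*]:  pH = pK1 − log₁₀([H2CO3*]/[HCO3⁻])
log₁₀(0.0662) = -1.179
pH = 6.10 − (-1.179) = 7.28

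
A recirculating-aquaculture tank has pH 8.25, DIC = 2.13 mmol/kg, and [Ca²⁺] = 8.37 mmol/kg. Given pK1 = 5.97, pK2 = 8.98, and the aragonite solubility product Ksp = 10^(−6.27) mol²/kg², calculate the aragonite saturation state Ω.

α₂ = 1 / (1 + [H⁺]/K2 + [H⁺]²/(K1K2)) = 1 / (1 + 10^+0.73 + 10^-1.55)
   = 1 / (1 + 5.3703 + 0.028184) = 1/6.3985 = 0.1563
[CO3²⁻] = α₂ × DIC = 0.1563 × 2.13 = 0.3329 mmol/kg
Ksp = 10^(−6.27) = 5.370×10^-7
Ω = [Ca²⁺][CO3²⁻]/Ksp = (8.37×10^-3)(3.329×10^-4) / 5.370×10^-7 = 5.19

Ω = 5.19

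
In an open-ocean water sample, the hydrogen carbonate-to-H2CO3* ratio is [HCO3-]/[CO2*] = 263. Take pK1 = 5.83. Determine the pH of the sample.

From K1 = [H⁺][HCO3-]/[CO2*]:  pH = pK1 + log₁₀([HCO3-]/[CO2*])
log₁₀(263) = +2.420
pH = 5.83 + (+2.420) = 8.25

pH = 8.25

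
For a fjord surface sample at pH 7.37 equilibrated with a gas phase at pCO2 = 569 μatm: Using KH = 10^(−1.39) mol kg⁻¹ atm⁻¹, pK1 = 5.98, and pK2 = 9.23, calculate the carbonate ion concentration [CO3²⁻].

[CO2*] = KH · pCO2 = 10^(−1.39) × 569×10^-6 = 2.318×10^-5 mol/kg
α₀ = 1/(1 + K1/[H⁺] + K1K2/[H⁺]²) = 1/(1 + 10^+1.39 + 10^-0.47) = 0.03863
DIC = [CO2*]/α₀ = 2.318×10^-5 / 0.03863 = 0.6000 mmol/kg
[CO3²⁻] = α₂·DIC; α₂ = 0.01309, so [CO3²⁻] = 0.01309 × 0.6000 = 0.00785 mmol/kg = 7.85 μmol/kg

[CO3²⁻] = 7.85 μmol/kg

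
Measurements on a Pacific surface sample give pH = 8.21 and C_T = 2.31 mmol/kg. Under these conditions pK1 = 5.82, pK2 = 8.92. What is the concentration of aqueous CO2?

α₀ = 1 / (1 + K1/[H⁺] + K1K2/[H⁺]²) = 1 / (1 + 10^+2.39 + 10^+1.68)
   = 1 / (1 + 245.47 + 47.863) = 1/294.33 = 0.003398
[CO2*] = α₀ × DIC = 0.003398 × 2.31 = 0.00785 mmol/kg = 7.85 μmol/kg

[CO2*] = 7.85 μmol/kg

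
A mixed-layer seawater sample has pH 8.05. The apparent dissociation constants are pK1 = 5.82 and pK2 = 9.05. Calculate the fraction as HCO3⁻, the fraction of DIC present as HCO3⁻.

α₁ = 1 / (1 + [H⁺]/K1 + K2/[H⁺]) = 1 / (1 + 10^-2.23 + 10^-1.00)
   = 1 / (1 + 0.0058884 + 0.10000) = 1/1.1059 = 0.9043

α₁ = 0.904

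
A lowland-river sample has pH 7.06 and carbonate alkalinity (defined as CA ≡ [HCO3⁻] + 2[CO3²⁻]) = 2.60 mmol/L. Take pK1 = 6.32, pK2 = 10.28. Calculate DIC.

DIC = 3.07 mmol/L

CA = [HCO3⁻] + 2[CO3²⁻] = (α₁ + 2α₂)·DIC
At pH 7.06: [H⁺]/K1 = 10^-0.74 = 0.18197, K2/[H⁺] = 10^-3.22 = 0.00060256
α₁ = 1/(1 + 0.18197 + 0.00060256) = 1/1.1826 = 0.8456; α₂ = α₁·K2/[H⁺] = 0.0005095
α₁ + 2α₂ = 0.8466
DIC = CA / (α₁ + 2α₂) = 2.60 / 0.8466 = 3.07 mmol/L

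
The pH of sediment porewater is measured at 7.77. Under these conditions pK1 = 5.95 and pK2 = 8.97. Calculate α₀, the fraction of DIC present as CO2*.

α₀ = 1 / (1 + K1/[H⁺] + K1K2/[H⁺]²) = 1 / (1 + 10^+1.82 + 10^+0.62)
   = 1 / (1 + 66.069 + 4.1687) = 1/71.238 = 0.01404

α₀ = 0.0140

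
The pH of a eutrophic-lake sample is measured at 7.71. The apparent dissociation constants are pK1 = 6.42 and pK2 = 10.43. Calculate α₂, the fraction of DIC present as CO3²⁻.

α₂ = 0.00181

α₂ = 1 / (1 + [H⁺]/K2 + [H⁺]²/(K1K2)) = 1 / (1 + 10^+2.72 + 10^+1.43)
   = 1 / (1 + 524.81 + 26.915) = 1/552.72 = 0.001809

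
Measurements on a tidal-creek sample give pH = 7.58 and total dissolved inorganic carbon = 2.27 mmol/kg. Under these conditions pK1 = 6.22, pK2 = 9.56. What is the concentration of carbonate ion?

[CO3²⁻] = 0.0225 mmol/kg

α₂ = 1 / (1 + [H⁺]/K2 + [H⁺]²/(K1K2)) = 1 / (1 + 10^+1.98 + 10^+0.62)
   = 1 / (1 + 95.499 + 4.1687) = 1/100.67 = 0.009934
[CO3²⁻] = α₂ × DIC = 0.009934 × 2.27 = 0.0225 mmol/kg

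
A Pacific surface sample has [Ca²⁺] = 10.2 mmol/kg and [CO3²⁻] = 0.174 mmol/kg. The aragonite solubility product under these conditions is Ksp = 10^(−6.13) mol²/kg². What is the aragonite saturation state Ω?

Ksp = 10^(−6.13) = 7.413×10^-7
Ω = [Ca²⁺][CO3²⁻]/Ksp = (10.2×10^-3)(0.174×10^-3) / 7.413×10^-7 = 2.39

Ω = 2.39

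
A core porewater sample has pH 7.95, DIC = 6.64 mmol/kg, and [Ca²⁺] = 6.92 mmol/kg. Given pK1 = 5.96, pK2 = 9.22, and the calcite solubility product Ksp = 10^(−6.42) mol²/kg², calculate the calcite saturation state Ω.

α₂ = 1 / (1 + [H⁺]/K2 + [H⁺]²/(K1K2)) = 1 / (1 + 10^+1.27 + 10^-0.72)
   = 1 / (1 + 18.621 + 0.19055) = 1/19.811 = 0.05048
[CO3²⁻] = α₂ × DIC = 0.05048 × 6.64 = 0.3352 mmol/kg
Ksp = 10^(−6.42) = 3.802×10^-7
Ω = [Ca²⁺][CO3²⁻]/Ksp = (6.92×10^-3)(3.352×10^-4) / 3.802×10^-7 = 6.10

Ω = 6.10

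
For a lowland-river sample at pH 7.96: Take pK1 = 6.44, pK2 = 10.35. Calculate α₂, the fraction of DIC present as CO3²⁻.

α₂ = 0.00394

α₂ = 1 / (1 + [H⁺]/K2 + [H⁺]²/(K1K2)) = 1 / (1 + 10^+2.39 + 10^+0.87)
   = 1 / (1 + 245.47 + 7.4131) = 1/253.88 = 0.003939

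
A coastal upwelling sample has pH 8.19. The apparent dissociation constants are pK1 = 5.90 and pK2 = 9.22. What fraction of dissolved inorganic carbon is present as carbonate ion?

α₂ = 1 / (1 + [H⁺]/K2 + [H⁺]²/(K1K2)) = 1 / (1 + 10^+1.03 + 10^-1.26)
   = 1 / (1 + 10.715 + 0.054954) = 1/11.770 = 0.08496

α₂ = 0.0850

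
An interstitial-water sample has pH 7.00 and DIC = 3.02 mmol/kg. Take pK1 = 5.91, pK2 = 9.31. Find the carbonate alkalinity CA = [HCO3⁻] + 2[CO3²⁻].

CA = [HCO3⁻] + 2[CO3²⁻] = (α₁ + 2α₂)·DIC
At pH 7.00: [H⁺]/K1 = 10^-1.09 = 0.081283, K2/[H⁺] = 10^-2.31 = 0.0048978
α₁ = 1/(1 + 0.081283 + 0.0048978) = 1/1.0862 = 0.9207; α₂ = α₁·K2/[H⁺] = 0.004509
α₁ + 2α₂ = 0.9297
CA = 0.9297 × 3.02 = 2.81 mmol/kg

CA = 2.81 mmol/kg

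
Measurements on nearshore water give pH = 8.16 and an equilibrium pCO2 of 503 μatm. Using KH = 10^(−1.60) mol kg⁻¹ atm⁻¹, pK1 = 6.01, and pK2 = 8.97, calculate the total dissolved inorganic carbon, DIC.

DIC = 2.07 mmol/kg

[CO2*] = KH · pCO2 = 10^(−1.60) × 503×10^-6 = 1.263×10^-5 mol/kg
α₀ = 1/(1 + K1/[H⁺] + K1K2/[H⁺]²) = 1/(1 + 10^+2.15 + 10^+1.34) = 0.006093
DIC = [CO2*]/α₀ = 1.263×10^-5 / 0.006093 = 2.07 mmol/kg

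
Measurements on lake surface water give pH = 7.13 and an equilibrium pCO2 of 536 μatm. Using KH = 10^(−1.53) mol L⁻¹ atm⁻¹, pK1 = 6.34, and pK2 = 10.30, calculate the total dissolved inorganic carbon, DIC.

DIC = 0.113 mmol/L

[CO2*] = KH · pCO2 = 10^(−1.53) × 536×10^-6 = 1.582×10^-5 mol/L
α₀ = 1/(1 + K1/[H⁺] + K1K2/[H⁺]²) = 1/(1 + 10^+0.79 + 10^-2.38) = 0.1395
DIC = [CO2*]/α₀ = 1.582×10^-5 / 0.1395 = 0.113 mmol/L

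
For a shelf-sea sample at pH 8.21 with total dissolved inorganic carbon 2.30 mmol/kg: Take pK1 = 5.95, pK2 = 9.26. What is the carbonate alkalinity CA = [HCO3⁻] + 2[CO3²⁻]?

CA = 2.48 mmol/kg

CA = [HCO3⁻] + 2[CO3²⁻] = (α₁ + 2α₂)·DIC
At pH 8.21: [H⁺]/K1 = 10^-2.26 = 0.0054954, K2/[H⁺] = 10^-1.05 = 0.089125
α₁ = 1/(1 + 0.0054954 + 0.089125) = 1/1.0946 = 0.9136; α₂ = α₁·K2/[H⁺] = 0.08142
α₁ + 2α₂ = 1.0764
CA = 1.0764 × 2.30 = 2.48 mmol/kg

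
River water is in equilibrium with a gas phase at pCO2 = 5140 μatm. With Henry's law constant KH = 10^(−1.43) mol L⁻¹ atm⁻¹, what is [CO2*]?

[CO2*] = 191 μmol/L

KH = 10^(−1.43) = 3.715×10^-2 mol L⁻¹ atm⁻¹
[CO2*] = KH · pCO2 = 3.715×10^-2 × 5140×10^-6 atm = 1.91×10^-4 mol/L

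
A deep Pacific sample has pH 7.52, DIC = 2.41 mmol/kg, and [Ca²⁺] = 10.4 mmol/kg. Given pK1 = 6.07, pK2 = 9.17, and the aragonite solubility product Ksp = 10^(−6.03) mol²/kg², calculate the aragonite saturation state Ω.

Ω = 0.568

α₂ = 1 / (1 + [H⁺]/K2 + [H⁺]²/(K1K2)) = 1 / (1 + 10^+1.65 + 10^+0.20)
   = 1 / (1 + 44.668 + 1.5849) = 1/47.253 = 0.02116
[CO3²⁻] = α₂ × DIC = 0.02116 × 2.41 = 0.05100 mmol/kg
Ksp = 10^(−6.03) = 9.333×10^-7
Ω = [Ca²⁺][CO3²⁻]/Ksp = (10.4×10^-3)(5.100×10^-5) / 9.333×10^-7 = 0.568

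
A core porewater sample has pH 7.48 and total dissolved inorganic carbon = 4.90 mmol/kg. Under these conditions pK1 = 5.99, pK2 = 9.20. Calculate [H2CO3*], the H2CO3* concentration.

[CO2*] = 0.151 mmol/kg

α₀ = 1 / (1 + K1/[H⁺] + K1K2/[H⁺]²) = 1 / (1 + 10^+1.49 + 10^-0.23)
   = 1 / (1 + 30.903 + 0.58884) = 1/32.492 = 0.03078
[CO2*] = α₀ × DIC = 0.03078 × 4.90 = 0.151 mmol/kg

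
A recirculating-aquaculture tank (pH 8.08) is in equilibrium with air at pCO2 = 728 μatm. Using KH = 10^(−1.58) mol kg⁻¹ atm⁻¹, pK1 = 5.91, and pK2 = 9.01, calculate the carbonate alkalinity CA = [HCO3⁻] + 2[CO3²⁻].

[CO2*] = KH · pCO2 = 10^(−1.58) × 728×10^-6 = 1.915×10^-5 mol/kg
α₀ = 1/(1 + K1/[H⁺] + K1K2/[H⁺]²) = 1/(1 + 10^+2.17 + 10^+1.24) = 0.006014
DIC = [CO2*]/α₀ = 1.915×10^-5 / 0.006014 = 3.184 mmol/kg
CA = (α₁ + 2α₂)·DIC = (0.8895 + 2×0.1045) × 3.184 = 3.50 mmol/kg

CA = 3.50 mmol/kg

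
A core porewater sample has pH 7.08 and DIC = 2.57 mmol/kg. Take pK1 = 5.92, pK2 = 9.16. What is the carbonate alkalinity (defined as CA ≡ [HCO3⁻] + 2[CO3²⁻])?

CA = 2.42 mmol/kg

CA = [HCO3⁻] + 2[CO3²⁻] = (α₁ + 2α₂)·DIC
At pH 7.08: [H⁺]/K1 = 10^-1.16 = 0.069183, K2/[H⁺] = 10^-2.08 = 0.0083176
α₁ = 1/(1 + 0.069183 + 0.0083176) = 1/1.0775 = 0.9281; α₂ = α₁·K2/[H⁺] = 0.007719
α₁ + 2α₂ = 0.9435
CA = 0.9435 × 2.57 = 2.42 mmol/kg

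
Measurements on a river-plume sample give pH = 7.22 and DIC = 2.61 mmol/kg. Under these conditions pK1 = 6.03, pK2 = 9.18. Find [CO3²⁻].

[CO3²⁻] = 0.0266 mmol/kg

α₂ = 1 / (1 + [H⁺]/K2 + [H⁺]²/(K1K2)) = 1 / (1 + 10^+1.96 + 10^+0.77)
   = 1 / (1 + 91.201 + 5.8884) = 1/98.090 = 0.01019
[CO3²⁻] = α₂ × DIC = 0.01019 × 2.61 = 0.0266 mmol/kg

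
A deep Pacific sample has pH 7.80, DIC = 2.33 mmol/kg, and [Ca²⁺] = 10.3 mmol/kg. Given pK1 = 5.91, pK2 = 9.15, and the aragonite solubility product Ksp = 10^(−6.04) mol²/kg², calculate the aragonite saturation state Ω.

Ω = 1.11

α₂ = 1 / (1 + [H⁺]/K2 + [H⁺]²/(K1K2)) = 1 / (1 + 10^+1.35 + 10^-0.54)
   = 1 / (1 + 22.387 + 0.28840) = 1/23.676 = 0.04224
[CO3²⁻] = α₂ × DIC = 0.04224 × 2.33 = 0.09841 mmol/kg
Ksp = 10^(−6.04) = 9.120×10^-7
Ω = [Ca²⁺][CO3²⁻]/Ksp = (10.3×10^-3)(9.841×10^-5) / 9.120×10^-7 = 1.11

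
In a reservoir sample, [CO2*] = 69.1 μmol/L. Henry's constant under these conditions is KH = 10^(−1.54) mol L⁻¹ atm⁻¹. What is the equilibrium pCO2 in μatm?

pCO2 = 2400 μatm

KH = 10^(−1.54) = 2.884×10^-2 mol L⁻¹ atm⁻¹
pCO2 = [CO2*]/KH = 69.1×10^-6 / 2.884×10^-2 = 2.40×10^-3 atm = 2400 μatm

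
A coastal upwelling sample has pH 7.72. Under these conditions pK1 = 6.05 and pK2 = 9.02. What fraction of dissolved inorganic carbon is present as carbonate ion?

α₂ = 1 / (1 + [H⁺]/K2 + [H⁺]²/(K1K2)) = 1 / (1 + 10^+1.30 + 10^-0.37)
   = 1 / (1 + 19.953 + 0.42658) = 1/21.379 = 0.04677

α₂ = 0.0468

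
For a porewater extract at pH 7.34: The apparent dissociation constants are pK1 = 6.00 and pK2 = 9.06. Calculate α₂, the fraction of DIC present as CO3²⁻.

α₂ = 0.0179

α₂ = 1 / (1 + [H⁺]/K2 + [H⁺]²/(K1K2)) = 1 / (1 + 10^+1.72 + 10^+0.38)
   = 1 / (1 + 52.481 + 2.3988) = 1/55.880 = 0.01790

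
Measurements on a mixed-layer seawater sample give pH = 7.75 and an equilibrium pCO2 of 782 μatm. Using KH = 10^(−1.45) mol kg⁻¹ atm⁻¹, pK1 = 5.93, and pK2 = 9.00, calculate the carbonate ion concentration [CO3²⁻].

[CO3²⁻] = 0.103 mmol/kg

[CO2*] = KH · pCO2 = 10^(−1.45) × 782×10^-6 = 2.775×10^-5 mol/kg
α₀ = 1/(1 + K1/[H⁺] + K1K2/[H⁺]²) = 1/(1 + 10^+1.82 + 10^+0.57) = 0.01413
DIC = [CO2*]/α₀ = 2.775×10^-5 / 0.01413 = 1.964 mmol/kg
[CO3²⁻] = α₂·DIC; α₂ = 0.05249, so [CO3²⁻] = 0.05249 × 1.964 = 0.103 mmol/kg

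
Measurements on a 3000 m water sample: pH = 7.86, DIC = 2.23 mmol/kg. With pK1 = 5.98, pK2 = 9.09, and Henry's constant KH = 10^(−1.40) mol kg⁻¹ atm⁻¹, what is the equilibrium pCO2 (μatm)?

α₀ = 1 / (1 + K1/[H⁺] + K1K2/[H⁺]²) = 1 / (1 + 10^+1.88 + 10^+0.65)
   = 1 / (1 + 75.858 + 4.4668) = 1/81.325 = 0.01230
[CO2*] = α₀ × DIC = 0.01230 × 2.23 = 0.02742 mmol/kg
pCO2 = [CO2*]/KH = 2.742×10^-5 / 3.981×10^-2 = 689 μatm

pCO2 = 689 μatm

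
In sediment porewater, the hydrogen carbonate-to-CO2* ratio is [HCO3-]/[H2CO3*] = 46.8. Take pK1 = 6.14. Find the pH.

From K1 = [H⁺][HCO3-]/[H2CO3*]:  pH = pK1 + log₁₀([HCO3-]/[H2CO3*])
log₁₀(46.8) = +1.670
pH = 6.14 + (+1.670) = 7.81

pH = 7.81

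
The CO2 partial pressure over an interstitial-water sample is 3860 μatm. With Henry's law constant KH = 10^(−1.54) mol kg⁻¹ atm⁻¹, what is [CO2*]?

[CO2*] = 111 μmol/kg

KH = 10^(−1.54) = 2.884×10^-2 mol kg⁻¹ atm⁻¹
[CO2*] = KH · pCO2 = 2.884×10^-2 × 3860×10^-6 atm = 1.11×10^-4 mol/kg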